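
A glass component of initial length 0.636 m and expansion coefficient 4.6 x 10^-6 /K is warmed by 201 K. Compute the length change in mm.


Thermal expansion formula: dL = alpha * L0 * dT
  dL = (4.6 x 10^-6) * 0.636 * 201 = 0.00058805 m
Convert to mm: 0.00058805 * 1000 = 0.588 mm

0.588 mm


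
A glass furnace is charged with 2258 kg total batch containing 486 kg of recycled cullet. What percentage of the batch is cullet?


Cullet ratio = (cullet mass / total batch mass) * 100
  Ratio = 486 / 2258 * 100 = 21.52%

21.52%


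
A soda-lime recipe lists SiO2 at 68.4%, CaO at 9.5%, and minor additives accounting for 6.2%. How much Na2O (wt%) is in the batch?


Pieces sum to 100%:
  Na2O = 100 - (SiO2 + CaO + others)
  Na2O = 100 - (68.4 + 9.5 + 6.2) = 15.9%

15.9%


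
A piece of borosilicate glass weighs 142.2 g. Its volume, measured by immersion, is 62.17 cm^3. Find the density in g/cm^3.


Use the definition of density:
  rho = mass / volume
  rho = 142.2 / 62.17 = 2.287 g/cm^3

2.287 g/cm^3


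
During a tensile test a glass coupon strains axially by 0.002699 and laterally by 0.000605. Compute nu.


Poisson's ratio: nu = lateral strain / axial strain
  nu = 0.000605 / 0.002699 = 0.2242

0.2242


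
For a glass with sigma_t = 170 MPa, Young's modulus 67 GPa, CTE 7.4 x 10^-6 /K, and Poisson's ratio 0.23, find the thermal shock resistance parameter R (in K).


Thermal shock resistance: R = sigma * (1 - nu) / (E * alpha)
  Numerator = 170 * (1 - 0.23) = 130.9
  Denominator = 67 * 1000 * (7.4 x 10^-6) = 0.4958
  R = 130.9 / 0.4958 = 264.0 K

264.0 K


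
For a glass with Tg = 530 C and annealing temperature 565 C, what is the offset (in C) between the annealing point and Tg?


Offset = T_anneal - Tg:
  offset = 565 - 530 = 35 C

35 C


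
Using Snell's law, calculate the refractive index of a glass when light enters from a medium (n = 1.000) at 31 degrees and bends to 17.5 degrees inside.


Apply Snell's law: n1 * sin(theta1) = n2 * sin(theta2)
  n2 = n1 * sin(theta1) / sin(theta2)
  sin(31) = 0.515038
  sin(17.5) = 0.300706
  n2 = 1.000 * 0.515038 / 0.300706 = 1.7128

1.7128


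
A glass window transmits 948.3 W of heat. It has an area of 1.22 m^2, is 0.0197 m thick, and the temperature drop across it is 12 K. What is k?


Fourier's law rearranged: k = Q * t / (A * dT)
  Numerator = 948.3 * 0.0197 = 18.68151
  Denominator = 1.22 * 12 = 14.64
  k = 18.68151 / 14.64 = 1.276 W/mK

1.276 W/mK


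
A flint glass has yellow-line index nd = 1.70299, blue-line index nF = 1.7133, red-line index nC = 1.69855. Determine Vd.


Abbe number formula: Vd = (nd - 1) / (nF - nC)
  nd - 1 = 1.70299 - 1 = 0.70299
  nF - nC = 1.7133 - 1.69855 = 0.01475
  Vd = 0.70299 / 0.01475 = 47.66

47.66


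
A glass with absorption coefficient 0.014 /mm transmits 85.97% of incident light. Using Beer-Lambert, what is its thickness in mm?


Rearrange T = exp(-alpha * thickness):
  thickness = -ln(T) / alpha
  T = 85.97/100 = 0.8597
  ln(T) = -0.15117
  -ln(T) = 0.15117
  thickness = 0.15117 / 0.014 = 10.8 mm

10.8 mm


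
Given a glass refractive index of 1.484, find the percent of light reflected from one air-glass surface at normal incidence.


Fresnel reflectance at normal incidence:
  R = ((n - 1)/(n + 1))^2
  (n - 1)/(n + 1) = (1.484 - 1)/(1.484 + 1) = 0.194847
  R = 0.194847^2 = 0.0379654
  R(%) = 0.0379654 * 100 = 3.797%

3.797%


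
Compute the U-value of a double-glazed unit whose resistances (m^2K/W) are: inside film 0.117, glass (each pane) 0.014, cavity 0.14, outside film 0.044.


Total thermal resistance (series):
  R_total = R_in + R_glass + R_air + R_glass + R_out
  R_total = 0.117 + 0.014 + 0.14 + 0.014 + 0.044 = 0.329 m^2K/W
U-value = 1 / R_total = 1 / 0.329 = 3.04 W/m^2K

3.04 W/m^2K


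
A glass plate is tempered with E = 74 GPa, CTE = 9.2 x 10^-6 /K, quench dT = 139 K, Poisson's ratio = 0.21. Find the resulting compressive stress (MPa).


Tempering stress: sigma = E * alpha * dT / (1 - nu)
  E (MPa) = 74 * 1000 = 74000
  Numerator = 74000 * (9.2 x 10^-6) * 139 = 94.6312
  Denominator = 1 - 0.21 = 0.79
  sigma = 94.6312 / 0.79 = 119.8 MPa

119.8 MPa


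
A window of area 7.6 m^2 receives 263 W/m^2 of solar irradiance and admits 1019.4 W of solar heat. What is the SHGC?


Rearrange Q = Area * SHGC * Irradiance:
  SHGC = Q / (Area * Irradiance)
  SHGC = 1019.4 / (7.6 * 263) = 0.51

0.51


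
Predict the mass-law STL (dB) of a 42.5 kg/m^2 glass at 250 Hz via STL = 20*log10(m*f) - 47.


Mass law: STL = 20 * log10(m * f) - 47
  m * f = 42.5 * 250 = 10625
  log10(10625) = 4.02633
  STL = 20 * 4.02633 - 47 = 80.5266 - 47 = 33.5 dB

33.5 dB


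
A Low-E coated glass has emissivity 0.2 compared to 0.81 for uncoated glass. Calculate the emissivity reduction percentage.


Percentage reduction = (1 - coated/uncoated) * 100
  Ratio = 0.2 / 0.81 = 0.2469
  Reduction = (1 - 0.2469) * 100 = 75.3%

75.3%


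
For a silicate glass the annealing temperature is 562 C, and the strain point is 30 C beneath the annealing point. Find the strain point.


Strain point = annealing point - difference:
  T_strain = 562 - 30 = 532 C

532 C


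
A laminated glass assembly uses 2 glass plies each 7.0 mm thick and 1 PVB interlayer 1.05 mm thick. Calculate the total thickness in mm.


Total thickness = glass contribution + PVB contribution
  Glass: 2 * 7.0 = 14.0 mm
  PVB: 1 * 1.05 = 1.05 mm
  Total = 14.0 + 1.05 = 15.05 mm

15.05 mm


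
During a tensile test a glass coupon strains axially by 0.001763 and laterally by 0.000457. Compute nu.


Poisson's ratio: nu = lateral strain / axial strain
  nu = 0.000457 / 0.001763 = 0.2592

0.2592


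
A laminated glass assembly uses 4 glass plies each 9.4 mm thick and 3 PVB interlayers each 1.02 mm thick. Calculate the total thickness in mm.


Total thickness = glass contribution + PVB contribution
  Glass: 4 * 9.4 = 37.6 mm
  PVB: 3 * 1.02 = 3.06 mm
  Total = 37.6 + 3.06 = 40.66 mm

40.66 mm


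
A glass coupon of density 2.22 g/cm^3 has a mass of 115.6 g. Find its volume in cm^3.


Rearrange rho = m / V:
  V = m / rho
  V = 115.6 / 2.22 = 52.072 cm^3

52.072 cm^3


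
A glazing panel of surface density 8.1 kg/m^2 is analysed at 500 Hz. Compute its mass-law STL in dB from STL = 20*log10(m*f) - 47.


Mass law: STL = 20 * log10(m * f) - 47
  m * f = 8.1 * 500 = 4050
  log10(4050) = 3.60746
  STL = 20 * 3.60746 - 47 = 72.1492 - 47 = 25.1 dB

25.1 dB


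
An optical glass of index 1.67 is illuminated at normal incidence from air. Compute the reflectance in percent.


Fresnel reflectance at normal incidence:
  R = ((n - 1)/(n + 1))^2
  (n - 1)/(n + 1) = (1.67 - 1)/(1.67 + 1) = 0.250936
  R = 0.250936^2 = 0.0629689
  R(%) = 0.0629689 * 100 = 6.297%

6.297%


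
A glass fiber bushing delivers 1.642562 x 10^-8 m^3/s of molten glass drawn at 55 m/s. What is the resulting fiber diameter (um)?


Cross-sectional area from continuity:
  A = Q / v = 1.642562 x 10^-8 / 55 = 2.986476 x 10^-10 m^2
Diameter from circular cross-section:
  d = sqrt(4A / pi) * 10^6 (m -> um)
  d = sqrt(4 * 2.986476 x 10^-10 / pi) * 10^6 = 19.5 um

19.5 um


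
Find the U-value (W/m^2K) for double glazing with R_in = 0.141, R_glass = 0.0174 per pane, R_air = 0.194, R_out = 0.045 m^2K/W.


Total thermal resistance (series):
  R_total = R_in + R_glass + R_air + R_glass + R_out
  R_total = 0.141 + 0.0174 + 0.194 + 0.0174 + 0.045 = 0.4148 m^2K/W
U-value = 1 / R_total = 1 / 0.4148 = 2.411 W/m^2K

2.411 W/m^2K


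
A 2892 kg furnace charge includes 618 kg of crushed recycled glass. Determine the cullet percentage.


Cullet ratio = (cullet mass / total batch mass) * 100
  Ratio = 618 / 2892 * 100 = 21.37%

21.37%


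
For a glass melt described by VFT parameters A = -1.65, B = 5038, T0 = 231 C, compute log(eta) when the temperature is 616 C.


VFT equation: log(eta) = A + B / (T - T0)
  T - T0 = 616 - 231 = 385
  B / (T - T0) = 5038 / 385 = 13.086
  log(eta) = -1.65 + 13.086 = 11.436

11.436


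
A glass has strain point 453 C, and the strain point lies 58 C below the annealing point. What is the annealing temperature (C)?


T_anneal = T_strain + gap:
  T_anneal = 453 + 58 = 511 C

511 C


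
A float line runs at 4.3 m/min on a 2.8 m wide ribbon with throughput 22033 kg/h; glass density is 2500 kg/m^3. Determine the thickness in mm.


Ribbon cross-section from mass balance:
  Volume rate = throughput / density = 22033 / 2500 = 8.8132 m^3/h
  thickness = volume rate / (speed * 60 * width), i.e.
  thickness = throughput / (60 * speed * width * density) * 1000
  thickness = 22033 / (60 * 4.3 * 2.8 * 2500) * 1000 = 12.2 mm

12.2 mm


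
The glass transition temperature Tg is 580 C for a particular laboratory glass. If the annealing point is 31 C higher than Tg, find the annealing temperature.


The annealing temperature is Tg plus the offset:
  T_anneal = 580 + 31 = 611 C

611 C


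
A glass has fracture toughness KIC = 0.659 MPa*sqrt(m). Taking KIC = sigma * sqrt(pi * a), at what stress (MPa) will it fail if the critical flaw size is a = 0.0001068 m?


Rearrange KIC = sigma * sqrt(pi * a):
  sigma = KIC / sqrt(pi * a)
  sqrt(pi * 0.0001068) = 0.018317
  sigma = 0.659 / 0.018317 = 35.98 MPa

35.98 MPa


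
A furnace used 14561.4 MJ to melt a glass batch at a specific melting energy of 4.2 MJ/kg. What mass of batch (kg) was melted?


Rearrange E = m * s for m:
  m = E / s
  m = 14561.4 / 4.2 = 3467.0 kg

3467.0 kg


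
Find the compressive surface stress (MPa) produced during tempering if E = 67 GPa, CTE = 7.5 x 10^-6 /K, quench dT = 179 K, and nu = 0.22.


Tempering stress: sigma = E * alpha * dT / (1 - nu)
  E (MPa) = 67 * 1000 = 67000
  Numerator = 67000 * (7.5 x 10^-6) * 179 = 89.9475
  Denominator = 1 - 0.22 = 0.78
  sigma = 89.9475 / 0.78 = 115.3 MPa

115.3 MPa


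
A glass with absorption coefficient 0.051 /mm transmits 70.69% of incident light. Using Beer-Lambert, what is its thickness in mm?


Rearrange T = exp(-alpha * thickness):
  thickness = -ln(T) / alpha
  T = 70.69/100 = 0.7069
  ln(T) = -0.34687
  -ln(T) = 0.34687
  thickness = 0.34687 / 0.051 = 6.8 mm

6.8 mm


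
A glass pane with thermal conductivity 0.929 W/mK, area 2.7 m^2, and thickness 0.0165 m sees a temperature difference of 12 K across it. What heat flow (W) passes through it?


Fourier's law: Q = k * A * dT / t
  Q = 0.929 * 2.7 * 12 / 0.0165
  Q = 30.0996 / 0.0165 = 1824.2 W

1824.2 W


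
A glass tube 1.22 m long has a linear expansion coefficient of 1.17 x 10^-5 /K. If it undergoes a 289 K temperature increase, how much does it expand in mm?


Thermal expansion formula: dL = alpha * L0 * dT
  dL = (1.17 x 10^-5) * 1.22 * 289 = 0.00412519 m
Convert to mm: 0.00412519 * 1000 = 4.1252 mm

4.1252 mm


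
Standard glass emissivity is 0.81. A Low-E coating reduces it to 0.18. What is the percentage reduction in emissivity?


Percentage reduction = (1 - coated/uncoated) * 100
  Ratio = 0.18 / 0.81 = 0.2222
  Reduction = (1 - 0.2222) * 100 = 77.8%

77.8%


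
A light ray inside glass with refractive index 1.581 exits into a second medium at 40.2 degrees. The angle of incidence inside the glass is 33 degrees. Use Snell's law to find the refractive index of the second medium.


Apply Snell's law: n1 * sin(theta1) = n2 * sin(theta2)
  n2 = n1 * sin(theta1) / sin(theta2)
  sin(33) = 0.544639
  sin(40.2) = 0.645458
  n2 = 1.581 * 0.544639 / 0.645458 = 1.3341

1.3341


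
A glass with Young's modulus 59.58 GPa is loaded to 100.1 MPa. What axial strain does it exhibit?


Rearrange E = sigma / epsilon:
  epsilon = sigma / E
  E (MPa) = 59.58 * 1000 = 59580
  epsilon = 100.1 / 59580 = 0.00168

0.00168


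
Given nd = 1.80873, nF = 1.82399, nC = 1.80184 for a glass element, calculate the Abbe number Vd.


Abbe number formula: Vd = (nd - 1) / (nF - nC)
  nd - 1 = 1.80873 - 1 = 0.80873
  nF - nC = 1.82399 - 1.80184 = 0.02215
  Vd = 0.80873 / 0.02215 = 36.51

36.51


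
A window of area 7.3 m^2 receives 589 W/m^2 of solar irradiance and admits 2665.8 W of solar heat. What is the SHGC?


Rearrange Q = Area * SHGC * Irradiance:
  SHGC = Q / (Area * Irradiance)
  SHGC = 2665.8 / (7.3 * 589) = 0.62

0.62


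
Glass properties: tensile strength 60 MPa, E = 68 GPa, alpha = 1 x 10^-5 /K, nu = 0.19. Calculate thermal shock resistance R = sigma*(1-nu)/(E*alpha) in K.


Thermal shock resistance: R = sigma * (1 - nu) / (E * alpha)
  Numerator = 60 * (1 - 0.19) = 48.6
  Denominator = 68 * 1000 * (1 x 10^-5) = 0.68
  R = 48.6 / 0.68 = 71.5 K

71.5 K


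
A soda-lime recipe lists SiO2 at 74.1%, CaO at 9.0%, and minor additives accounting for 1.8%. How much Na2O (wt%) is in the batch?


Pieces sum to 100%:
  Na2O = 100 - (SiO2 + CaO + others)
  Na2O = 100 - (74.1 + 9.0 + 1.8) = 15.1%

15.1%


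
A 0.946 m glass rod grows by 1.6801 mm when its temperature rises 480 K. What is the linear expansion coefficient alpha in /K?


Rearrange dL = alpha * L0 * dT for alpha:
  alpha = dL / (L0 * dT)
  alpha = (1.6801 / 1000) / (0.946 * 480) = 0.0000037 /K = 3.7 x 10^-6 /K

3.7 x 10^-6 /K


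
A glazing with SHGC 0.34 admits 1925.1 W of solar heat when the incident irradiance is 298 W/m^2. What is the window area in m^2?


Rearrange Q = Area * SHGC * Irradiance:
  Area = Q / (SHGC * Irradiance)
  Area = 1925.1 / (0.34 * 298) = 19.0 m^2

19.0 m^2


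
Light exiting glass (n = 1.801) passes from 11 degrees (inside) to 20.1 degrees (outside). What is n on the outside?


Apply Snell's law: n1 * sin(theta1) = n2 * sin(theta2)
  n2 = n1 * sin(theta1) / sin(theta2)
  sin(11) = 0.190809
  sin(20.1) = 0.34366
  n2 = 1.801 * 0.190809 / 0.34366 = 1.0

1.0


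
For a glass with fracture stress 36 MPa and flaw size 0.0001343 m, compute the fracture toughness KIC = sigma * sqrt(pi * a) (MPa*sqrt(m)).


Fracture toughness: KIC = sigma * sqrt(pi * a)
  pi * a = pi * 0.0001343 = 0.000421916
  sqrt(pi * a) = 0.020541
  KIC = 36 * 0.020541 = 0.739 MPa*sqrt(m)

0.739 MPa*sqrt(m)


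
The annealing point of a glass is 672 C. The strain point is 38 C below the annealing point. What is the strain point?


Strain point = annealing point - difference:
  T_strain = 672 - 38 = 634 C

634 C


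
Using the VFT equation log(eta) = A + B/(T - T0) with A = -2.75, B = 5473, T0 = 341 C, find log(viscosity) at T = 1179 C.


VFT equation: log(eta) = A + B / (T - T0)
  T - T0 = 1179 - 341 = 838
  B / (T - T0) = 5473 / 838 = 6.531
  log(eta) = -2.75 + 6.531 = 3.781

3.781


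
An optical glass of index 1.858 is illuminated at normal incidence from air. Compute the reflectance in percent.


Fresnel reflectance at normal incidence:
  R = ((n - 1)/(n + 1))^2
  (n - 1)/(n + 1) = (1.858 - 1)/(1.858 + 1) = 0.30021
  R = 0.30021^2 = 0.090126
  R(%) = 0.090126 * 100 = 9.013%

9.013%


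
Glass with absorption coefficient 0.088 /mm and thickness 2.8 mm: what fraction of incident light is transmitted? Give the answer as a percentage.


Beer-Lambert law: T = exp(-alpha * thickness)
  exponent = -0.088 * 2.8 = -0.2464
  T = exp(-0.2464) = 0.7816
  Percentage = 0.7816 * 100 = 78.16%

78.16%


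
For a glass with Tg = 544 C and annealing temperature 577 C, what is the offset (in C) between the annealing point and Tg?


Offset = T_anneal - Tg:
  offset = 577 - 544 = 33 C

33 C


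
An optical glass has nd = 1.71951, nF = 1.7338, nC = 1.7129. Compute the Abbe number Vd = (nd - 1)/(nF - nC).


Abbe number formula: Vd = (nd - 1) / (nF - nC)
  nd - 1 = 1.71951 - 1 = 0.71951
  nF - nC = 1.7338 - 1.7129 = 0.0209
  Vd = 0.71951 / 0.0209 = 34.43

34.43


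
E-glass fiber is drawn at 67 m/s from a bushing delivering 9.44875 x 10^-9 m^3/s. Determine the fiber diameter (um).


Cross-sectional area from continuity:
  A = Q / v = 9.44875 x 10^-9 / 67 = 1.410261 x 10^-10 m^2
Diameter from circular cross-section:
  d = sqrt(4A / pi) * 10^6 (m -> um)
  d = sqrt(4 * 1.410261 x 10^-10 / pi) * 10^6 = 13.4 um

13.4 um


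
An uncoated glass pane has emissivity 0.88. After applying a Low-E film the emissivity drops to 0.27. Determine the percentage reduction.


Percentage reduction = (1 - coated/uncoated) * 100
  Ratio = 0.27 / 0.88 = 0.3068
  Reduction = (1 - 0.3068) * 100 = 69.3%

69.3%


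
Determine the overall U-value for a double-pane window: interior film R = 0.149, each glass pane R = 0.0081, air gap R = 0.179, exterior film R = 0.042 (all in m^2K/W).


Total thermal resistance (series):
  R_total = R_in + R_glass + R_air + R_glass + R_out
  R_total = 0.149 + 0.0081 + 0.179 + 0.0081 + 0.042 = 0.3862 m^2K/W
U-value = 1 / R_total = 1 / 0.3862 = 2.589 W/m^2K

2.589 W/m^2K


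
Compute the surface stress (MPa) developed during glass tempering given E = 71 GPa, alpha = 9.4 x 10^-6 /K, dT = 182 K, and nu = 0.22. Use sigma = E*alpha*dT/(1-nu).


Tempering stress: sigma = E * alpha * dT / (1 - nu)
  E (MPa) = 71 * 1000 = 71000
  Numerator = 71000 * (9.4 x 10^-6) * 182 = 121.4668
  Denominator = 1 - 0.22 = 0.78
  sigma = 121.4668 / 0.78 = 155.7 MPa

155.7 MPa


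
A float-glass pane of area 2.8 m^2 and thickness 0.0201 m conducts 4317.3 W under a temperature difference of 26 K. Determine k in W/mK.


Fourier's law rearranged: k = Q * t / (A * dT)
  Numerator = 4317.3 * 0.0201 = 86.77773
  Denominator = 2.8 * 26 = 72.8
  k = 86.77773 / 72.8 = 1.192 W/mK

1.192 W/mK


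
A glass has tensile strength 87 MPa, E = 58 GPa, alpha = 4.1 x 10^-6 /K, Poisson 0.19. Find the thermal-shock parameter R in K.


Thermal shock resistance: R = sigma * (1 - nu) / (E * alpha)
  Numerator = 87 * (1 - 0.19) = 70.47
  Denominator = 58 * 1000 * (4.1 x 10^-6) = 0.2378
  R = 70.47 / 0.2378 = 296.3 K

296.3 K


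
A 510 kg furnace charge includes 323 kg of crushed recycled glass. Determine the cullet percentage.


Cullet ratio = (cullet mass / total batch mass) * 100
  Ratio = 323 / 510 * 100 = 63.33%

63.33%


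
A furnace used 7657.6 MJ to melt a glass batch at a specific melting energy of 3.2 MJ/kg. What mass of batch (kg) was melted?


Rearrange E = m * s for m:
  m = E / s
  m = 7657.6 / 3.2 = 2393.0 kg

2393.0 kg


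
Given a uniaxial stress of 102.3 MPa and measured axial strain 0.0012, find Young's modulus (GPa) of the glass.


Young's modulus: E = stress / strain
  E = 102.3 MPa / 0.0012 = 85250 MPa
Convert to GPa: 85250 / 1000 = 85.25 GPa

85.25 GPa


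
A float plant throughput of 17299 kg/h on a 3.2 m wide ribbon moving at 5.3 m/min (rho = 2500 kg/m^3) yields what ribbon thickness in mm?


Ribbon cross-section from mass balance:
  Volume rate = throughput / density = 17299 / 2500 = 6.9196 m^3/h
  thickness = volume rate / (speed * 60 * width), i.e.
  thickness = throughput / (60 * speed * width * density) * 1000
  thickness = 17299 / (60 * 5.3 * 3.2 * 2500) * 1000 = 6.8 mm

6.8 mm


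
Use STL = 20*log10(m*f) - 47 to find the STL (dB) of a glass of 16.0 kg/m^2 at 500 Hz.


Mass law: STL = 20 * log10(m * f) - 47
  m * f = 16.0 * 500 = 8000
  log10(8000) = 3.90309
  STL = 20 * 3.90309 - 47 = 78.0618 - 47 = 31.1 dB

31.1 dB


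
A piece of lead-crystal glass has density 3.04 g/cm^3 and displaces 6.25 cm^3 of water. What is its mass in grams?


Rearrange rho = m / V:
  m = rho * V
  m = 3.04 * 6.25 = 19.0 g

19.0 g


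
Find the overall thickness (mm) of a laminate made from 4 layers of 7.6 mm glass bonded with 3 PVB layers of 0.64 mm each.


Total thickness = glass contribution + PVB contribution
  Glass: 4 * 7.6 = 30.4 mm
  PVB: 3 * 0.64 = 1.92 mm
  Total = 30.4 + 1.92 = 32.32 mm

32.32 mm


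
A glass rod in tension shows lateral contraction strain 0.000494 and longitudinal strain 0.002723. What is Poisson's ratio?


Poisson's ratio: nu = lateral strain / axial strain
  nu = 0.000494 / 0.002723 = 0.1814

0.1814


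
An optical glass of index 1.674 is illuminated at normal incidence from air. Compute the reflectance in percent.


Fresnel reflectance at normal incidence:
  R = ((n - 1)/(n + 1))^2
  (n - 1)/(n + 1) = (1.674 - 1)/(1.674 + 1) = 0.252057
  R = 0.252057^2 = 0.0635327
  R(%) = 0.0635327 * 100 = 6.353%

6.353%


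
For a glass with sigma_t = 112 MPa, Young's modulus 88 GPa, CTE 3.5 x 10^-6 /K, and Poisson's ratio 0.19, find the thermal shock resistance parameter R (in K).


Thermal shock resistance: R = sigma * (1 - nu) / (E * alpha)
  Numerator = 112 * (1 - 0.19) = 90.72
  Denominator = 88 * 1000 * (3.5 x 10^-6) = 0.308
  R = 90.72 / 0.308 = 294.5 K

294.5 K


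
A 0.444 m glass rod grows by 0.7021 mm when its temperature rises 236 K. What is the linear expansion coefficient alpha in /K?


Rearrange dL = alpha * L0 * dT for alpha:
  alpha = dL / (L0 * dT)
  alpha = (0.7021 / 1000) / (0.444 * 236) = 0.0000067 /K = 6.7 x 10^-6 /K

6.7 x 10^-6 /K


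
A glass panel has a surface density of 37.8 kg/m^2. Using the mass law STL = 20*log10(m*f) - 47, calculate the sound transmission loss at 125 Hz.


Mass law: STL = 20 * log10(m * f) - 47
  m * f = 37.8 * 125 = 4725
  log10(4725) = 3.6744
  STL = 20 * 3.6744 - 47 = 73.488 - 47 = 26.5 dB

26.5 dB


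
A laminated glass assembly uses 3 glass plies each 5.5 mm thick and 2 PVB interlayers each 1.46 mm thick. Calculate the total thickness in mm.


Total thickness = glass contribution + PVB contribution
  Glass: 3 * 5.5 = 16.5 mm
  PVB: 2 * 1.46 = 2.92 mm
  Total = 16.5 + 2.92 = 19.42 mm

19.42 mm


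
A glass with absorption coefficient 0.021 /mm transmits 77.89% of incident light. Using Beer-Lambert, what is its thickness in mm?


Rearrange T = exp(-alpha * thickness):
  thickness = -ln(T) / alpha
  T = 77.89/100 = 0.7789
  ln(T) = -0.24987
  -ln(T) = 0.24987
  thickness = 0.24987 / 0.021 = 11.9 mm

11.9 mm


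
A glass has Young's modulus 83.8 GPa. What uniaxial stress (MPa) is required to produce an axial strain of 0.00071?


Rearrange E = sigma / epsilon:
  sigma = E * epsilon
  E (MPa) = 83.8 * 1000 = 83800
  sigma = 83800 * 0.00071 = 59.5 MPa

59.5 MPa


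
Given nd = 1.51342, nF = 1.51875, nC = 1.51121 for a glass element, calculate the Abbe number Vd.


Abbe number formula: Vd = (nd - 1) / (nF - nC)
  nd - 1 = 1.51342 - 1 = 0.51342
  nF - nC = 1.51875 - 1.51121 = 0.00754
  Vd = 0.51342 / 0.00754 = 68.09

68.09


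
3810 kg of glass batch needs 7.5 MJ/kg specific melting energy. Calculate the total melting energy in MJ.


Total energy = mass * specific energy
  E = 3810 * 7.5 = 28575 MJ

28575 MJ


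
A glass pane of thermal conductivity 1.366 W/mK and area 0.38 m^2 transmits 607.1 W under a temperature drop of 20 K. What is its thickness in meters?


Fourier's law: t = k * A * dT / Q
  t = 1.366 * 0.38 * 20 / 607.1
  t = 10.3816 / 607.1 = 0.0171 m

0.0171 m


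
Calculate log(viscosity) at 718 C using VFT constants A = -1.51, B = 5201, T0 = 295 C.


VFT equation: log(eta) = A + B / (T - T0)
  T - T0 = 718 - 295 = 423
  B / (T - T0) = 5201 / 423 = 12.296
  log(eta) = -1.51 + 12.296 = 10.786

10.786


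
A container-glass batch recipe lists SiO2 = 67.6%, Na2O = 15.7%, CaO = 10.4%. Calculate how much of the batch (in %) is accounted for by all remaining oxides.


Sum the three major oxides:
  SiO2 + Na2O + CaO = 67.6 + 15.7 + 10.4 = 93.7%
Subtract from 100%:
  Others = 100 - 93.7 = 6.3%

6.3%


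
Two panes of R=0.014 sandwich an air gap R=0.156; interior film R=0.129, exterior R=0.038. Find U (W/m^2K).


Total thermal resistance (series):
  R_total = R_in + R_glass + R_air + R_glass + R_out
  R_total = 0.129 + 0.014 + 0.156 + 0.014 + 0.038 = 0.351 m^2K/W
U-value = 1 / R_total = 1 / 0.351 = 2.849 W/m^2K

2.849 W/m^2K


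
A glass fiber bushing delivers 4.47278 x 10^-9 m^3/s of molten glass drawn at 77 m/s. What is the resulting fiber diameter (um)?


Cross-sectional area from continuity:
  A = Q / v = 4.47278 x 10^-9 / 77 = 5.808805 x 10^-11 m^2
Diameter from circular cross-section:
  d = sqrt(4A / pi) * 10^6 (m -> um)
  d = sqrt(4 * 5.808805 x 10^-11 / pi) * 10^6 = 8.6 um

8.6 um


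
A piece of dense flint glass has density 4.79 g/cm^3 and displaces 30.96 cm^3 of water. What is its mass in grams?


Rearrange rho = m / V:
  m = rho * V
  m = 4.79 * 30.96 = 148.298 g

148.298 g


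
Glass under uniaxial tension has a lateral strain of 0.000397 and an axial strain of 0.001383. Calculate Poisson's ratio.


Poisson's ratio: nu = lateral strain / axial strain
  nu = 0.000397 / 0.001383 = 0.2871

0.2871


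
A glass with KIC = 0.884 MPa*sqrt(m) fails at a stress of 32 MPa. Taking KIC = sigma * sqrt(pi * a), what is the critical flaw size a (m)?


Rearrange KIC = sigma * sqrt(pi * a):
  sqrt(pi * a) = KIC / sigma
  sqrt(pi * a) = 0.884 / 32 = 0.027625
  a = (KIC / sigma)^2 / pi
  a = 0.027625^2 / pi = 0.0002429 m

0.0002429 m


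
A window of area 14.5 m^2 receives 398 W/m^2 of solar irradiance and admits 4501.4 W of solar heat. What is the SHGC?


Rearrange Q = Area * SHGC * Irradiance:
  SHGC = Q / (Area * Irradiance)
  SHGC = 4501.4 / (14.5 * 398) = 0.78

0.78


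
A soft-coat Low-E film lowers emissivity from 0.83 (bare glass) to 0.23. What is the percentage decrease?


Percentage reduction = (1 - coated/uncoated) * 100
  Ratio = 0.23 / 0.83 = 0.2771
  Reduction = (1 - 0.2771) * 100 = 72.3%

72.3%


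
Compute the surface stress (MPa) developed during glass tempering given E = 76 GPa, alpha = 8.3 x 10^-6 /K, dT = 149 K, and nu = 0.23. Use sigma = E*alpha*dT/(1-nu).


Tempering stress: sigma = E * alpha * dT / (1 - nu)
  E (MPa) = 76 * 1000 = 76000
  Numerator = 76000 * (8.3 x 10^-6) * 149 = 93.9892
  Denominator = 1 - 0.23 = 0.77
  sigma = 93.9892 / 0.77 = 122.1 MPa

122.1 MPa


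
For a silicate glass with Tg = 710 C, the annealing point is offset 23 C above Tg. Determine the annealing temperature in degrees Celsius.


The annealing temperature is Tg plus the offset:
  T_anneal = 710 + 23 = 733 C

733 C


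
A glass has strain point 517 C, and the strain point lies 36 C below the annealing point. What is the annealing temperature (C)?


T_anneal = T_strain + gap:
  T_anneal = 517 + 36 = 553 C

553 C


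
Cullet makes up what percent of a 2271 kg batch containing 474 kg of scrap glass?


Cullet ratio = (cullet mass / total batch mass) * 100
  Ratio = 474 / 2271 * 100 = 20.87%

20.87%


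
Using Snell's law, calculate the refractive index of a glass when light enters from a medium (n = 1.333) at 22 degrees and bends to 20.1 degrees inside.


Apply Snell's law: n1 * sin(theta1) = n2 * sin(theta2)
  n2 = n1 * sin(theta1) / sin(theta2)
  sin(22) = 0.374607
  sin(20.1) = 0.34366
  n2 = 1.333 * 0.374607 / 0.34366 = 1.453

1.453


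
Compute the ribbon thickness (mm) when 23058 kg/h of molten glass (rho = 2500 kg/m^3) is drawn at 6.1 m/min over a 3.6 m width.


Ribbon cross-section from mass balance:
  Volume rate = throughput / density = 23058 / 2500 = 9.2232 m^3/h
  thickness = volume rate / (speed * 60 * width), i.e.
  thickness = throughput / (60 * speed * width * density) * 1000
  thickness = 23058 / (60 * 6.1 * 3.6 * 2500) * 1000 = 7.0 mm

7.0 mm


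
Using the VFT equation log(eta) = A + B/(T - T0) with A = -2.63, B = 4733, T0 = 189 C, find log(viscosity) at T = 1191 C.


VFT equation: log(eta) = A + B / (T - T0)
  T - T0 = 1191 - 189 = 1002
  B / (T - T0) = 4733 / 1002 = 4.724
  log(eta) = -2.63 + 4.724 = 2.094

2.094


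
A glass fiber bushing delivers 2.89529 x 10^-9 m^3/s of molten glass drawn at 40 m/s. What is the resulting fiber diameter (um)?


Cross-sectional area from continuity:
  A = Q / v = 2.89529 x 10^-9 / 40 = 7.238225 x 10^-11 m^2
Diameter from circular cross-section:
  d = sqrt(4A / pi) * 10^6 (m -> um)
  d = sqrt(4 * 7.238225 x 10^-11 / pi) * 10^6 = 9.6 um

9.6 um


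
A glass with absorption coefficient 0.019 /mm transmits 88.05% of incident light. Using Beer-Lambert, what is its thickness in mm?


Rearrange T = exp(-alpha * thickness):
  thickness = -ln(T) / alpha
  T = 88.05/100 = 0.8805
  ln(T) = -0.12727
  -ln(T) = 0.12727
  thickness = 0.12727 / 0.019 = 6.7 mm

6.7 mm


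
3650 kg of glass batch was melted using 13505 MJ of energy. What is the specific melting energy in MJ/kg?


Rearrange E = m * s for s:
  s = E / m
  s = 13505 / 3650 = 3.7 MJ/kg

3.7 MJ/kg


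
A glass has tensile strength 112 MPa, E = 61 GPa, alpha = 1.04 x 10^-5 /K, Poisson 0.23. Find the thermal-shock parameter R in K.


Thermal shock resistance: R = sigma * (1 - nu) / (E * alpha)
  Numerator = 112 * (1 - 0.23) = 86.24
  Denominator = 61 * 1000 * (1.04 x 10^-5) = 0.6344
  R = 86.24 / 0.6344 = 135.9 K

135.9 K


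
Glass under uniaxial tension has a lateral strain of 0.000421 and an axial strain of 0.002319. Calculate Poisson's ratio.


Poisson's ratio: nu = lateral strain / axial strain
  nu = 0.000421 / 0.002319 = 0.1815

0.1815


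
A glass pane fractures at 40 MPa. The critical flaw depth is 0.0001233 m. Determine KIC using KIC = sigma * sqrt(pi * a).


Fracture toughness: KIC = sigma * sqrt(pi * a)
  pi * a = pi * 0.0001233 = 0.000387358
  sqrt(pi * a) = 0.019681
  KIC = 40 * 0.019681 = 0.787 MPa*sqrt(m)

0.787 MPa*sqrt(m)


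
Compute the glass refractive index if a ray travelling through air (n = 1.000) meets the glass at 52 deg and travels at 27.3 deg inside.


Apply Snell's law: n1 * sin(theta1) = n2 * sin(theta2)
  n2 = n1 * sin(theta1) / sin(theta2)
  sin(52) = 0.788011
  sin(27.3) = 0.45865
  n2 = 1.000 * 0.788011 / 0.45865 = 1.7181

1.7181


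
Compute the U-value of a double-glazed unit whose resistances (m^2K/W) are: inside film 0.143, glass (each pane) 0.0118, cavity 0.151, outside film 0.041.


Total thermal resistance (series):
  R_total = R_in + R_glass + R_air + R_glass + R_out
  R_total = 0.143 + 0.0118 + 0.151 + 0.0118 + 0.041 = 0.3586 m^2K/W
U-value = 1 / R_total = 1 / 0.3586 = 2.789 W/m^2K

2.789 W/m^2K


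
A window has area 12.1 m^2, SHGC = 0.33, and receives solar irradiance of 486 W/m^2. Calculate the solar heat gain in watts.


Solar heat gain: Q = Area * SHGC * Irradiance
  Q = 12.1 * 0.33 * 486 = 1940.6 W

1940.6 W


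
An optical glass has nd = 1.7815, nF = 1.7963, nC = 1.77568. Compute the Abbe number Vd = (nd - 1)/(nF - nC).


Abbe number formula: Vd = (nd - 1) / (nF - nC)
  nd - 1 = 1.7815 - 1 = 0.7815
  nF - nC = 1.7963 - 1.77568 = 0.02062
  Vd = 0.7815 / 0.02062 = 37.9

37.9


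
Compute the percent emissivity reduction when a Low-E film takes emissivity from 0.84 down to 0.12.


Percentage reduction = (1 - coated/uncoated) * 100
  Ratio = 0.12 / 0.84 = 0.1429
  Reduction = (1 - 0.1429) * 100 = 85.7%

85.7%


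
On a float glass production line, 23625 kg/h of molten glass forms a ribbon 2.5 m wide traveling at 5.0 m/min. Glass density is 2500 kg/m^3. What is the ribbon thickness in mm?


Ribbon cross-section from mass balance:
  Volume rate = throughput / density = 23625 / 2500 = 9.45 m^3/h
  thickness = volume rate / (speed * 60 * width), i.e.
  thickness = throughput / (60 * speed * width * density) * 1000
  thickness = 23625 / (60 * 5.0 * 2.5 * 2500) * 1000 = 12.6 mm

12.6 mm


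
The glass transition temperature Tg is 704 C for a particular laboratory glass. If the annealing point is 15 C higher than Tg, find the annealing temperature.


The annealing temperature is Tg plus the offset:
  T_anneal = 704 + 15 = 719 C

719 C


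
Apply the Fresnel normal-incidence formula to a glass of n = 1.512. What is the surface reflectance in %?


Fresnel reflectance at normal incidence:
  R = ((n - 1)/(n + 1))^2
  (n - 1)/(n + 1) = (1.512 - 1)/(1.512 + 1) = 0.203822
  R = 0.203822^2 = 0.0415434
  R(%) = 0.0415434 * 100 = 4.154%

4.154%


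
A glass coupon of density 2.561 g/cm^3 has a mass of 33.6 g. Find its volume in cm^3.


Rearrange rho = m / V:
  V = m / rho
  V = 33.6 / 2.561 = 13.12 cm^3

13.12 cm^3


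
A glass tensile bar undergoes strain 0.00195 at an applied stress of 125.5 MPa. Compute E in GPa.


Young's modulus: E = stress / strain
  E = 125.5 MPa / 0.00195 = 64358.97 MPa
Convert to GPa: 64358.97 / 1000 = 64.36 GPa

64.36 GPa


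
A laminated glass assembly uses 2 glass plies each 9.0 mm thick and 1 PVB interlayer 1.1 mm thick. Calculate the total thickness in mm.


Total thickness = glass contribution + PVB contribution
  Glass: 2 * 9.0 = 18.0 mm
  PVB: 1 * 1.1 = 1.1 mm
  Total = 18.0 + 1.1 = 19.1 mm

19.1 mm


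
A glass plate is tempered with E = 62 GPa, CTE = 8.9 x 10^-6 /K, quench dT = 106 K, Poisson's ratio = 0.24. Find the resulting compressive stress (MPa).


Tempering stress: sigma = E * alpha * dT / (1 - nu)
  E (MPa) = 62 * 1000 = 62000
  Numerator = 62000 * (8.9 x 10^-6) * 106 = 58.4908
  Denominator = 1 - 0.24 = 0.76
  sigma = 58.4908 / 0.76 = 77.0 MPa

77.0 MPa


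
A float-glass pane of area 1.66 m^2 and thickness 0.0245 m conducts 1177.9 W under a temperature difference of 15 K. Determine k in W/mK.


Fourier's law rearranged: k = Q * t / (A * dT)
  Numerator = 1177.9 * 0.0245 = 28.85855
  Denominator = 1.66 * 15 = 24.9
  k = 28.85855 / 24.9 = 1.159 W/mK

1.159 W/mK


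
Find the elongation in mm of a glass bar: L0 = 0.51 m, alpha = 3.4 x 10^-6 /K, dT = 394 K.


Thermal expansion formula: dL = alpha * L0 * dT
  dL = (3.4 x 10^-6) * 0.51 * 394 = 0.0006832 m
Convert to mm: 0.0006832 * 1000 = 0.6832 mm

0.6832 mm


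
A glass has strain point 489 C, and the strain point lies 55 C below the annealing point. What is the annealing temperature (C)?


T_anneal = T_strain + gap:
  T_anneal = 489 + 55 = 544 C

544 C


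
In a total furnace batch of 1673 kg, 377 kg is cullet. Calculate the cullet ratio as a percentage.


Cullet ratio = (cullet mass / total batch mass) * 100
  Ratio = 377 / 1673 * 100 = 22.53%

22.53%


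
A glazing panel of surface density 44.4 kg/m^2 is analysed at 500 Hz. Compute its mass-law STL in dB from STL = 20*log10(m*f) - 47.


Mass law: STL = 20 * log10(m * f) - 47
  m * f = 44.4 * 500 = 22200
  log10(22200) = 4.34635
  STL = 20 * 4.34635 - 47 = 86.927 - 47 = 39.9 dB

39.9 dB


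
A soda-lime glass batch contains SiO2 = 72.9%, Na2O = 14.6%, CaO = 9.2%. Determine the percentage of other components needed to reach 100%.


Sum the three major oxides:
  SiO2 + Na2O + CaO = 72.9 + 14.6 + 9.2 = 96.7%
Subtract from 100%:
  Others = 100 - 96.7 = 3.3%

3.3%


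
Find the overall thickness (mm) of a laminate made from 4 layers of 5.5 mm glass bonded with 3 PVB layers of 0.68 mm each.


Total thickness = glass contribution + PVB contribution
  Glass: 4 * 5.5 = 22.0 mm
  PVB: 3 * 0.68 = 2.04 mm
  Total = 22.0 + 2.04 = 24.04 mm

24.04 mm


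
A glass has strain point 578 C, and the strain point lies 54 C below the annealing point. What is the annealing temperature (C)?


T_anneal = T_strain + gap:
  T_anneal = 578 + 54 = 632 C

632 C


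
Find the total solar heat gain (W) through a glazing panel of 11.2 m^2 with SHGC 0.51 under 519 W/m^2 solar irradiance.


Solar heat gain: Q = Area * SHGC * Irradiance
  Q = 11.2 * 0.51 * 519 = 2964.5 W

2964.5 W


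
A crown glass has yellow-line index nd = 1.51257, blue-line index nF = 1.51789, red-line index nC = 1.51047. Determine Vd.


Abbe number formula: Vd = (nd - 1) / (nF - nC)
  nd - 1 = 1.51257 - 1 = 0.51257
  nF - nC = 1.51789 - 1.51047 = 0.00742
  Vd = 0.51257 / 0.00742 = 69.08

69.08


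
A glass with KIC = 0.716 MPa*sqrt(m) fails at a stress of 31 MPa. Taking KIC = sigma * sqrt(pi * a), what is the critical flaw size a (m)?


Rearrange KIC = sigma * sqrt(pi * a):
  sqrt(pi * a) = KIC / sigma
  sqrt(pi * a) = 0.716 / 31 = 0.023097
  a = (KIC / sigma)^2 / pi
  a = 0.023097^2 / pi = 0.0001698 m

0.0001698 m


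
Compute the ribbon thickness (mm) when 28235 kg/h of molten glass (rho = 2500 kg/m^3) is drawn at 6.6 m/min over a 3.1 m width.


Ribbon cross-section from mass balance:
  Volume rate = throughput / density = 28235 / 2500 = 11.294 m^3/h
  thickness = volume rate / (speed * 60 * width), i.e.
  thickness = throughput / (60 * speed * width * density) * 1000
  thickness = 28235 / (60 * 6.6 * 3.1 * 2500) * 1000 = 9.2 mm

9.2 mm


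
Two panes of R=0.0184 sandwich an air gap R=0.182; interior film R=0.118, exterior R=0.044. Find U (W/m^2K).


Total thermal resistance (series):
  R_total = R_in + R_glass + R_air + R_glass + R_out
  R_total = 0.118 + 0.0184 + 0.182 + 0.0184 + 0.044 = 0.3808 m^2K/W
U-value = 1 / R_total = 1 / 0.3808 = 2.626 W/m^2K

2.626 W/m^2K


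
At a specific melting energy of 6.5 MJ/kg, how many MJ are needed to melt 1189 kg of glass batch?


Total energy = mass * specific energy
  E = 1189 * 6.5 = 7728.5 MJ

7728.5 MJ


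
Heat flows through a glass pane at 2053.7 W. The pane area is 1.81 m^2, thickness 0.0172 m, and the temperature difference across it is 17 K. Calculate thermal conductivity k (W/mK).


Fourier's law rearranged: k = Q * t / (A * dT)
  Numerator = 2053.7 * 0.0172 = 35.32364
  Denominator = 1.81 * 17 = 30.77
  k = 35.32364 / 30.77 = 1.148 W/mK

1.148 W/mK


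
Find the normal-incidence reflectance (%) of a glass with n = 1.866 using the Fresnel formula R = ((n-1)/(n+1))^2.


Fresnel reflectance at normal incidence:
  R = ((n - 1)/(n + 1))^2
  (n - 1)/(n + 1) = (1.866 - 1)/(1.866 + 1) = 0.302163
  R = 0.302163^2 = 0.0913025
  R(%) = 0.0913025 * 100 = 9.13%

9.13%


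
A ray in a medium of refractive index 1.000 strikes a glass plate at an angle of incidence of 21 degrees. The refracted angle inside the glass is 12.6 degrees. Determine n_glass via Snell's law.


Apply Snell's law: n1 * sin(theta1) = n2 * sin(theta2)
  n2 = n1 * sin(theta1) / sin(theta2)
  sin(21) = 0.358368
  sin(12.6) = 0.218143
  n2 = 1.000 * 0.358368 / 0.218143 = 1.6428

1.6428


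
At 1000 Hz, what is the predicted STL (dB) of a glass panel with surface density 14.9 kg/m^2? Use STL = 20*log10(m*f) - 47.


Mass law: STL = 20 * log10(m * f) - 47
  m * f = 14.9 * 1000 = 14900
  log10(14900) = 4.17319
  STL = 20 * 4.17319 - 47 = 83.4638 - 47 = 36.5 dB

36.5 dB


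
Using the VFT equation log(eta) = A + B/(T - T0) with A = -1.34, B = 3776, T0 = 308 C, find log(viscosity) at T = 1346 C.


VFT equation: log(eta) = A + B / (T - T0)
  T - T0 = 1346 - 308 = 1038
  B / (T - T0) = 3776 / 1038 = 3.638
  log(eta) = -1.34 + 3.638 = 2.298

2.298


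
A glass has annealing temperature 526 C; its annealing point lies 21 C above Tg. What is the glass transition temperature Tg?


Rearrange T_anneal = Tg + offset for Tg:
  Tg = T_anneal - offset = 526 - 21 = 505 C

505 C


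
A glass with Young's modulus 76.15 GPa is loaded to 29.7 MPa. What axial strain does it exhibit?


Rearrange E = sigma / epsilon:
  epsilon = sigma / E
  E (MPa) = 76.15 * 1000 = 76150
  epsilon = 29.7 / 76150 = 0.00039

0.00039


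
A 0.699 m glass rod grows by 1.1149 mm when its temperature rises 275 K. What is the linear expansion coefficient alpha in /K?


Rearrange dL = alpha * L0 * dT for alpha:
  alpha = dL / (L0 * dT)
  alpha = (1.1149 / 1000) / (0.699 * 275) = 0.0000058 /K = 5.8 x 10^-6 /K

5.8 x 10^-6 /K


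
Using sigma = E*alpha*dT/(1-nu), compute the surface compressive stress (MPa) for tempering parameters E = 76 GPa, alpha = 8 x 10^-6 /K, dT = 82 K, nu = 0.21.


Tempering stress: sigma = E * alpha * dT / (1 - nu)
  E (MPa) = 76 * 1000 = 76000
  Numerator = 76000 * (8 x 10^-6) * 82 = 49.856
  Denominator = 1 - 0.21 = 0.79
  sigma = 49.856 / 0.79 = 63.1 MPa

63.1 MPa


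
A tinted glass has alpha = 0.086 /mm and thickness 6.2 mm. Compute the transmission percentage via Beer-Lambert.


Beer-Lambert law: T = exp(-alpha * thickness)
  exponent = -0.086 * 6.2 = -0.5332
  T = exp(-0.5332) = 0.5867
  Percentage = 0.5867 * 100 = 58.67%

58.67%


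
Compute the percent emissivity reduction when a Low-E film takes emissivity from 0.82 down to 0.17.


Percentage reduction = (1 - coated/uncoated) * 100
  Ratio = 0.17 / 0.82 = 0.2073
  Reduction = (1 - 0.2073) * 100 = 79.3%

79.3%
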